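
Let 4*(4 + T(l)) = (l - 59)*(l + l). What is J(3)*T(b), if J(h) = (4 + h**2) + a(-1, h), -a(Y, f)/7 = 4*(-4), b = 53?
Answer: -20375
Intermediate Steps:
a(Y, f) = 112 (a(Y, f) = -28*(-4) = -7*(-16) = 112)
T(l) = -4 + l*(-59 + l)/2 (T(l) = -4 + ((l - 59)*(l + l))/4 = -4 + ((-59 + l)*(2*l))/4 = -4 + (2*l*(-59 + l))/4 = -4 + l*(-59 + l)/2)
J(h) = 116 + h**2 (J(h) = (4 + h**2) + 112 = 116 + h**2)
J(3)*T(b) = (116 + 3**2)*(-4 + (1/2)*53**2 - 59/2*53) = (116 + 9)*(-4 + (1/2)*2809 - 3127/2) = 125*(-4 + 2809/2 - 3127/2) = 125*(-163) = -20375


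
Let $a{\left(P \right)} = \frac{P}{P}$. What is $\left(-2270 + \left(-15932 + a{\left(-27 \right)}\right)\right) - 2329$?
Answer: $-20530$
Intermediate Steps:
$a{\left(P \right)} = 1$
$\left(-2270 + \left(-15932 + a{\left(-27 \right)}\right)\right) - 2329 = \left(-2270 + \left(-15932 + 1\right)\right) - 2329 = \left(-2270 - 15931\right) - 2329 = -18201 - 2329 = -20530$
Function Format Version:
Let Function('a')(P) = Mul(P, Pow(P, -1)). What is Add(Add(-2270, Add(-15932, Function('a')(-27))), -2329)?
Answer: -20530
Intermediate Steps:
Function('a')(P) = 1
Add(Add(-2270, Add(-15932, Function('a')(-27))), -2329) = Add(Add(-2270, Add(-15932, 1)), -2329) = Add(Add(-2270, -15931), -2329) = Add(-18201, -2329) = -20530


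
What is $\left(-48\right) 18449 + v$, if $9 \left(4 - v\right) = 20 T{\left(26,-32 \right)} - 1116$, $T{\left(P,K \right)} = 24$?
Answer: $- \frac{2656432}{3} \approx -8.8548 \cdot 10^{5}$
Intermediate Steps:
$v = \frac{224}{3}$ ($v = 4 - \frac{20 \cdot 24 - 1116}{9} = 4 - \frac{480 - 1116}{9} = 4 - - \frac{212}{3} = 4 + \frac{212}{3} = \frac{224}{3} \approx 74.667$)
$\left(-48\right) 18449 + v = \left(-48\right) 18449 + \frac{224}{3} = -885552 + \frac{224}{3} = - \frac{2656432}{3}$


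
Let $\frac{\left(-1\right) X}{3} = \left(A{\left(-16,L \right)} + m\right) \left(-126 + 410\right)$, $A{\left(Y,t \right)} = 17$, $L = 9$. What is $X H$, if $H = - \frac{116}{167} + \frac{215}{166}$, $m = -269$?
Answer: $\frac{1787303448}{13861} \approx 1.2894 \cdot 10^{5}$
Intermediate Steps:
$X = 214704$ ($X = - 3 \left(17 - 269\right) \left(-126 + 410\right) = - 3 \left(\left(-252\right) 284\right) = \left(-3\right) \left(-71568\right) = 214704$)
$H = \frac{16649}{27722}$ ($H = \left(-116\right) \frac{1}{167} + 215 \cdot \frac{1}{166} = - \frac{116}{167} + \frac{215}{166} = \frac{16649}{27722} \approx 0.60057$)
$X H = 214704 \cdot \frac{16649}{27722} = \frac{1787303448}{13861}$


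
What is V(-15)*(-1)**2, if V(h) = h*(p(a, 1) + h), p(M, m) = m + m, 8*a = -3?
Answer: 195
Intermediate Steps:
a = -3/8 (a = (1/8)*(-3) = -3/8 ≈ -0.37500)
p(M, m) = 2*m
V(h) = h*(2 + h) (V(h) = h*(2*1 + h) = h*(2 + h))
V(-15)*(-1)**2 = -15*(2 - 15)*(-1)**2 = -15*(-13)*1 = 195*1 = 195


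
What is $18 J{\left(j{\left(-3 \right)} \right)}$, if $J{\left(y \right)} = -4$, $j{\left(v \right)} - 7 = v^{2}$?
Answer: $-72$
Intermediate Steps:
$j{\left(v \right)} = 7 + v^{2}$
$18 J{\left(j{\left(-3 \right)} \right)} = 18 \left(-4\right) = -72$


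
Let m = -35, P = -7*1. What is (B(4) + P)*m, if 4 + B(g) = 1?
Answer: 350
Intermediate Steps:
P = -7
B(g) = -3 (B(g) = -4 + 1 = -3)
(B(4) + P)*m = (-3 - 7)*(-35) = -10*(-35) = 350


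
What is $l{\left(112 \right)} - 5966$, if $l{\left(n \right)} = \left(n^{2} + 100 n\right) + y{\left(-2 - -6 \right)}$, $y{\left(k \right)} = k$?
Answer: $17782$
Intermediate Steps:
$l{\left(n \right)} = 4 + n^{2} + 100 n$ ($l{\left(n \right)} = \left(n^{2} + 100 n\right) - -4 = \left(n^{2} + 100 n\right) + \left(-2 + 6\right) = \left(n^{2} + 100 n\right) + 4 = 4 + n^{2} + 100 n$)
$l{\left(112 \right)} - 5966 = \left(4 + 112^{2} + 100 \cdot 112\right) - 5966 = \left(4 + 12544 + 11200\right) - 5966 = 23748 - 5966 = 17782$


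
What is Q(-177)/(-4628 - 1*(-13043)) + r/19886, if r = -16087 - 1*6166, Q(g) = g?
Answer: -63592939/55780230 ≈ -1.1401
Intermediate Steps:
r = -22253 (r = -16087 - 6166 = -22253)
Q(-177)/(-4628 - 1*(-13043)) + r/19886 = -177/(-4628 - 1*(-13043)) - 22253/19886 = -177/(-4628 + 13043) - 22253*1/19886 = -177/8415 - 22253/19886 = -177*1/8415 - 22253/19886 = -59/2805 - 22253/19886 = -63592939/55780230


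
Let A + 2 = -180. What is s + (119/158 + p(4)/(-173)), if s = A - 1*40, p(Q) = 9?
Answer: -6048983/27334 ≈ -221.30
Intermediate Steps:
A = -182 (A = -2 - 180 = -182)
s = -222 (s = -182 - 1*40 = -182 - 40 = -222)
s + (119/158 + p(4)/(-173)) = -222 + (119/158 + 9/(-173)) = -222 + (119*(1/158) + 9*(-1/173)) = -222 + (119/158 - 9/173) = -222 + 19165/27334 = -6048983/27334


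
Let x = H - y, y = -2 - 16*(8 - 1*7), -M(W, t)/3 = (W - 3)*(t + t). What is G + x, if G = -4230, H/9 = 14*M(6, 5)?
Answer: -15552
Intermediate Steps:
M(W, t) = -6*t*(-3 + W) (M(W, t) = -3*(W - 3)*(t + t) = -3*(-3 + W)*2*t = -6*t*(-3 + W))
H = -11340 (H = 9*(14*(6*5*(3 - 1*6))) = 9*(14*(6*5*(3 - 6))) = 9*(14*(6*5*(-3))) = 9*(14*(-90)) = 9*(-1260) = -11340)
y = -18 (y = -2 - 16*(8 - 7) = -2 - 16*1 = -2 - 16 = -18)
x = -11322 (x = -11340 - 1*(-18) = -11340 + 18 = -11322)
G + x = -4230 - 11322 = -15552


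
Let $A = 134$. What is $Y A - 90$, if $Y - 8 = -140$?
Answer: $-17778$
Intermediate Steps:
$Y = -132$ ($Y = 8 - 140 = -132$)
$Y A - 90 = \left(-132\right) 134 - 90 = -17688 - 90 = -17778$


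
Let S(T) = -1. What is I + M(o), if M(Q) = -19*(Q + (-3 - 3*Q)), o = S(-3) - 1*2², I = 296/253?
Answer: -33353/253 ≈ -131.83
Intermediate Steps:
I = 296/253 (I = 296*(1/253) = 296/253 ≈ 1.1700)
o = -5 (o = -1 - 1*2² = -1 - 1*4 = -1 - 4 = -5)
M(Q) = 57 + 38*Q (M(Q) = -19*(-3 - 2*Q) = 57 + 38*Q)
I + M(o) = 296/253 + (57 + 38*(-5)) = 296/253 + (57 - 190) = 296/253 - 133 = -33353/253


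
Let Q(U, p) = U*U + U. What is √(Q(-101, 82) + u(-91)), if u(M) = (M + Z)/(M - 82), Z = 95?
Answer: 12*√2099182/173 ≈ 100.50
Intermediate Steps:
Q(U, p) = U + U² (Q(U, p) = U² + U = U + U²)
u(M) = (95 + M)/(-82 + M) (u(M) = (M + 95)/(M - 82) = (95 + M)/(-82 + M))
√(Q(-101, 82) + u(-91)) = √(-101*(1 - 101) + (95 - 91)/(-82 - 91)) = √(-101*(-100) + 4/(-173)) = √(10100 - 1/173*4) = √(10100 - 4/173) = √(1747296/173) = 12*√2099182/173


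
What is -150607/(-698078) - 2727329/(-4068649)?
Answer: 2516655393605/2840234356622 ≈ 0.88607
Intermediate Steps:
-150607/(-698078) - 2727329/(-4068649) = -150607*(-1/698078) - 2727329*(-1/4068649) = 150607/698078 + 2727329/4068649 = 2516655393605/2840234356622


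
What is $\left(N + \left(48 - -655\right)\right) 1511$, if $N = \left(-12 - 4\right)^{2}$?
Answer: $1449049$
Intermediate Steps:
$N = 256$ ($N = \left(-16\right)^{2} = 256$)
$\left(N + \left(48 - -655\right)\right) 1511 = \left(256 + \left(48 - -655\right)\right) 1511 = \left(256 + \left(48 + 655\right)\right) 1511 = \left(256 + 703\right) 1511 = 959 \cdot 1511 = 1449049$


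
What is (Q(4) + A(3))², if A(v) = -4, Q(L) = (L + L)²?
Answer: 3600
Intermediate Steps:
Q(L) = 4*L² (Q(L) = (2*L)² = 4*L²)
(Q(4) + A(3))² = (4*4² - 4)² = (4*16 - 4)² = (64 - 4)² = 60² = 3600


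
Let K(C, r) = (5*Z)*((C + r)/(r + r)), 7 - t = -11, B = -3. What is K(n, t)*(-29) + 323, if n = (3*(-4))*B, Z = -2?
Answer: 758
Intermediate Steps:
t = 18 (t = 7 - 1*(-11) = 7 + 11 = 18)
n = 36 (n = (3*(-4))*(-3) = -12*(-3) = 36)
K(C, r) = -5*(C + r)/r (K(C, r) = (5*(-2))*((C + r)/(r + r)) = -10*(C + r)/(2*r) = -10*(C + r)*1/(2*r) = -5*(C + r)/r)
K(n, t)*(-29) + 323 = (-5 - 5*36/18)*(-29) + 323 = (-5 - 5*36*1/18)*(-29) + 323 = (-5 - 10)*(-29) + 323 = -15*(-29) + 323 = 435 + 323 = 758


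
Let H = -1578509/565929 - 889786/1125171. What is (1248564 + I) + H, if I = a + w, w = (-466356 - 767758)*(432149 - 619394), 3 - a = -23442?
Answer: 16349552459559236361152/70751877651 ≈ 2.3108e+11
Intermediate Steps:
a = 23445 (a = 3 - 1*(-23442) = 3 + 23442 = 23445)
w = 231081675930 (w = -1234114*(-187245) = 231081675930)
H = -253294250137/70751877651 (H = -1578509*1/565929 - 889786*1/1125171 = -1578509/565929 - 889786/1125171 = -253294250137/70751877651 ≈ -3.5800)
I = 231081699375 (I = 23445 + 231081675930 = 231081699375)
(1248564 + I) + H = (1248564 + 231081699375) - 253294250137/70751877651 = 231082947939 - 253294250137/70751877651 = 16349552459559236361152/70751877651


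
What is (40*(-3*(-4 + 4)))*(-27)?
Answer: 0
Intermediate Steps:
(40*(-3*(-4 + 4)))*(-27) = (40*(-3*0))*(-27) = (40*0)*(-27) = 0*(-27) = 0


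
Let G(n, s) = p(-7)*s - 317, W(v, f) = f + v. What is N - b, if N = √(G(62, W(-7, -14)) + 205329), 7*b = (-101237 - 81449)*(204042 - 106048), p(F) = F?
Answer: 2557447412 + √205159 ≈ 2.5574e+9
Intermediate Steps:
G(n, s) = -317 - 7*s (G(n, s) = -7*s - 317 = -317 - 7*s)
b = -2557447412 (b = ((-101237 - 81449)*(204042 - 106048))/7 = (-182686*97994)/7 = (⅐)*(-17902131884) = -2557447412)
N = √205159 (N = √((-317 - 7*(-14 - 7)) + 205329) = √((-317 - 7*(-21)) + 205329) = √((-317 + 147) + 205329) = √(-170 + 205329) = √205159 ≈ 452.94)
N - b = √205159 - 1*(-2557447412) = √205159 + 2557447412 = 2557447412 + √205159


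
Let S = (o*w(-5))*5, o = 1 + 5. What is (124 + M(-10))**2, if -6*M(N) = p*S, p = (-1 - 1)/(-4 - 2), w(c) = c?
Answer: 157609/9 ≈ 17512.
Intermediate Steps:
o = 6
p = 1/3 (p = -2/(-6) = -2*(-1/6) = 1/3 ≈ 0.33333)
S = -150 (S = (6*(-5))*5 = -30*5 = -150)
M(N) = 25/3 (M(N) = -(-150)/18 = -1/6*(-50) = 25/3)
(124 + M(-10))**2 = (124 + 25/3)**2 = (397/3)**2 = 157609/9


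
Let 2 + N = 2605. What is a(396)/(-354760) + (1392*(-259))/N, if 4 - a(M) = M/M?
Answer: -127900921089/923440280 ≈ -138.50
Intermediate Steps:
a(M) = 3 (a(M) = 4 - M/M = 4 - 1*1 = 4 - 1 = 3)
N = 2603 (N = -2 + 2605 = 2603)
a(396)/(-354760) + (1392*(-259))/N = 3/(-354760) + (1392*(-259))/2603 = 3*(-1/354760) - 360528*1/2603 = -3/354760 - 360528/2603 = -127900921089/923440280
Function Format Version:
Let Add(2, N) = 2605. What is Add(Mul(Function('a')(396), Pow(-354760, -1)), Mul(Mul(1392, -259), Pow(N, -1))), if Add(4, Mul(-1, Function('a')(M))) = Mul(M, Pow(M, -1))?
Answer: Rational(-127900921089, 923440280) ≈ -138.50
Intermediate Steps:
Function('a')(M) = 3 (Function('a')(M) = Add(4, Mul(-1, Mul(M, Pow(M, -1)))) = Add(4, Mul(-1, 1)) = Add(4, -1) = 3)
N = 2603 (N = Add(-2, 2605) = 2603)
Add(Mul(Function('a')(396), Pow(-354760, -1)), Mul(Mul(1392, -259), Pow(N, -1))) = Add(Mul(3, Pow(-354760, -1)), Mul(Mul(1392, -259), Pow(2603, -1))) = Add(Mul(3, Rational(-1, 354760)), Mul(-360528, Rational(1, 2603))) = Add(Rational(-3, 354760), Rational(-360528, 2603)) = Rational(-127900921089, 923440280)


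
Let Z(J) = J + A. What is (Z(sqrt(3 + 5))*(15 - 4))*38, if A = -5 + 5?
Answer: 836*sqrt(2) ≈ 1182.3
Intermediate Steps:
A = 0
Z(J) = J (Z(J) = J + 0 = J)
(Z(sqrt(3 + 5))*(15 - 4))*38 = (sqrt(3 + 5)*(15 - 4))*38 = (sqrt(8)*11)*38 = ((2*sqrt(2))*11)*38 = (22*sqrt(2))*38 = 836*sqrt(2)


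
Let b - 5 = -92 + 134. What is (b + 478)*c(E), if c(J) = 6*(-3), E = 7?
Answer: -9450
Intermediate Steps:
b = 47 (b = 5 + (-92 + 134) = 5 + 42 = 47)
c(J) = -18
(b + 478)*c(E) = (47 + 478)*(-18) = 525*(-18) = -9450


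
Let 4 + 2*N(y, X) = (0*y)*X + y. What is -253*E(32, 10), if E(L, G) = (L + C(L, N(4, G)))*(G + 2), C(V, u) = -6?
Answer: -78936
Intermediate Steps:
N(y, X) = -2 + y/2 (N(y, X) = -2 + ((0*y)*X + y)/2 = -2 + (0*X + y)/2 = -2 + (0 + y)/2 = -2 + y/2)
E(L, G) = (-6 + L)*(2 + G) (E(L, G) = (L - 6)*(G + 2) = (-6 + L)*(2 + G))
-253*E(32, 10) = -253*(-12 - 6*10 + 2*32 + 10*32) = -253*(-12 - 60 + 64 + 320) = -253*312 = -78936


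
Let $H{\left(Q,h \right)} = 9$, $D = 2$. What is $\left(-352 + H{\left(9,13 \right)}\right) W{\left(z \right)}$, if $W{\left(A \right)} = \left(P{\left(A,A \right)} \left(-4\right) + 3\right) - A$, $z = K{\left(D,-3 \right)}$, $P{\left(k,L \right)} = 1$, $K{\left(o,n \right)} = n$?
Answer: $-686$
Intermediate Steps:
$z = -3$
$W{\left(A \right)} = -1 - A$ ($W{\left(A \right)} = \left(1 \left(-4\right) + 3\right) - A = \left(-4 + 3\right) - A = -1 - A$)
$\left(-352 + H{\left(9,13 \right)}\right) W{\left(z \right)} = \left(-352 + 9\right) \left(-1 - -3\right) = - 343 \left(-1 + 3\right) = \left(-343\right) 2 = -686$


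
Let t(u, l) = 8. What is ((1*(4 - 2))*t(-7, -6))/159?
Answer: 16/159 ≈ 0.10063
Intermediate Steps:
((1*(4 - 2))*t(-7, -6))/159 = ((1*(4 - 2))*8)/159 = ((1*2)*8)*(1/159) = (2*8)*(1/159) = 16*(1/159) = 16/159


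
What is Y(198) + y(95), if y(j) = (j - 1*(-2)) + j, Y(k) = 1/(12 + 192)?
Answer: 39169/204 ≈ 192.00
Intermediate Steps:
Y(k) = 1/204
y(j) = 2 + 2*j (y(j) = (j + 2) + j = (2 + j) + j = 2 + 2*j)
Y(198) + y(95) = 1/204 + (2 + 2*95) = 1/204 + (2 + 190) = 1/204 + 192 = 39169/204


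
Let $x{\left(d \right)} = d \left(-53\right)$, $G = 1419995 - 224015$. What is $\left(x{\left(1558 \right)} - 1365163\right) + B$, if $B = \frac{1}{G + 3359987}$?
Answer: $- \frac{6595841996678}{4555967} \approx -1.4477 \cdot 10^{6}$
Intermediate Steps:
$G = 1195980$ ($G = 1419995 - 224015 = 1195980$)
$x{\left(d \right)} = - 53 d$
$B = \frac{1}{4555967}$ ($B = \frac{1}{1195980 + 3359987} = \frac{1}{4555967} \approx 2.1949 \cdot 10^{-7}$)
$\left(x{\left(1558 \right)} - 1365163\right) + B = \left(\left(-53\right) 1558 - 1365163\right) + \frac{1}{4555967} = \left(-82574 - 1365163\right) + \frac{1}{4555967} = -1447737 + \frac{1}{4555967} = - \frac{6595841996678}{4555967}$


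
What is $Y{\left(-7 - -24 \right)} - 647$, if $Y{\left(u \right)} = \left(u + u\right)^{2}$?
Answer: $509$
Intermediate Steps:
$Y{\left(u \right)} = 4 u^{2}$ ($Y{\left(u \right)} = \left(2 u\right)^{2} = 4 u^{2}$)
$Y{\left(-7 - -24 \right)} - 647 = 4 \left(-7 - -24\right)^{2} - 647 = 4 \left(-7 + 24\right)^{2} - 647 = 4 \cdot 17^{2} - 647 = 4 \cdot 289 - 647 = 1156 - 647 = 509$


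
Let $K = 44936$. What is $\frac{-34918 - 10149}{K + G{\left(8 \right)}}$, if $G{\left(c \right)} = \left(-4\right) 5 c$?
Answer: $- \frac{45067}{44776} \approx -1.0065$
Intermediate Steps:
$G{\left(c \right)} = - 20 c$
$\frac{-34918 - 10149}{K + G{\left(8 \right)}} = \frac{-34918 - 10149}{44936 - 160} = - \frac{45067}{44936 - 160} = - \frac{45067}{44776}$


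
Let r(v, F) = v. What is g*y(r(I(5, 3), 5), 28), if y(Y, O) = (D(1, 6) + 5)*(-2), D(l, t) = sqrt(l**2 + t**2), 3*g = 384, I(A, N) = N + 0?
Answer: -1280 - 256*sqrt(37) ≈ -2837.2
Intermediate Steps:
I(A, N) = N
g = 128 (g = (1/3)*384 = 128)
y(Y, O) = -10 - 2*sqrt(37) (y(Y, O) = (sqrt(1**2 + 6**2) + 5)*(-2) = (sqrt(1 + 36) + 5)*(-2) = (sqrt(37) + 5)*(-2) = (5 + sqrt(37))*(-2) = -10 - 2*sqrt(37))
g*y(r(I(5, 3), 5), 28) = 128*(-10 - 2*sqrt(37)) = -1280 - 256*sqrt(37)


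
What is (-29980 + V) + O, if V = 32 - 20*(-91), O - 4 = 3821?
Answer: -24303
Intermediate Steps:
O = 3825 (O = 4 + 3821 = 3825)
V = 1852 (V = 32 + 1820 = 1852)
(-29980 + V) + O = (-29980 + 1852) + 3825 = -28128 + 3825 = -24303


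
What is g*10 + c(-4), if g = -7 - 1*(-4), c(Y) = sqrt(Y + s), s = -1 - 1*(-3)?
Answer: -30 + I*sqrt(2) ≈ -30.0 + 1.4142*I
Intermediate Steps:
s = 2 (s = -1 + 3 = 2)
c(Y) = sqrt(2 + Y) (c(Y) = sqrt(Y + 2) = sqrt(2 + Y))
g = -3 (g = -7 + 4 = -3)
g*10 + c(-4) = -3*10 + sqrt(2 - 4) = -30 + sqrt(-2) = -30 + I*sqrt(2)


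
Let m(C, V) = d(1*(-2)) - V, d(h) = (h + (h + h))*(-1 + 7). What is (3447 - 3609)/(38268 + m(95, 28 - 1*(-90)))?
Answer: -81/19057 ≈ -0.0042504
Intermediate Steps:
d(h) = 18*h (d(h) = (h + 2*h)*6 = (3*h)*6 = 18*h)
m(C, V) = -36 - V (m(C, V) = 18*(1*(-2)) - V = 18*(-2) - V = -36 - V)
(3447 - 3609)/(38268 + m(95, 28 - 1*(-90))) = (3447 - 3609)/(38268 + (-36 - (28 - 1*(-90)))) = -162/(38268 + (-36 - (28 + 90))) = -162/(38268 + (-36 - 1*118)) = -162/(38268 + (-36 - 118)) = -162/(38268 - 154) = -162/38114 = -162*1/38114 = -81/19057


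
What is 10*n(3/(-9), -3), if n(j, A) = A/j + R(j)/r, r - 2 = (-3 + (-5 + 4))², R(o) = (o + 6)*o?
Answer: 7205/81 ≈ 88.951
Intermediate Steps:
R(o) = o*(6 + o) (R(o) = (6 + o)*o = o*(6 + o))
r = 18 (r = 2 + (-3 + (-5 + 4))² = 2 + (-3 - 1)² = 2 + (-4)² = 2 + 16 = 18)
n(j, A) = A/j + j*(6 + j)/18 (n(j, A) = A/j + (j*(6 + j))/18 = A/j + (j*(6 + j))*(1/18) = A/j + j*(6 + j)/18)
10*n(3/(-9), -3) = 10*((-3 + (3/(-9))²*(6 + 3/(-9))/18)/((3/(-9)))) = 10*((-3 + (3*(-⅑))²*(6 + 3*(-⅑))/18)/((3*(-⅑)))) = 10*((-3 + (-⅓)²*(6 - ⅓)/18)/(-⅓)) = 10*(-3*(-3 + (1/18)*(⅑)*(17/3))) = 10*(-3*(-3 + 17/486)) = 10*(-3*(-1441/486)) = 10*(1441/162) = 7205/81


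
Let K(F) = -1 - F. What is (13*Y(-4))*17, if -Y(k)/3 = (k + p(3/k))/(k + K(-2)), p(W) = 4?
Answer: 0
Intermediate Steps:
Y(k) = -3*(4 + k)/(1 + k) (Y(k) = -3*(k + 4)/(k + (-1 - 1*(-2))) = -3*(4 + k)/(k + (-1 + 2)) = -3*(4 + k)/(k + 1) = -3*(4 + k)/(1 + k))
(13*Y(-4))*17 = (13*(3*(-4 - 1*(-4))/(1 - 4)))*17 = (13*(3*(-4 + 4)/(-3)))*17 = (13*(3*(-⅓)*0))*17 = (13*0)*17 = 0*17 = 0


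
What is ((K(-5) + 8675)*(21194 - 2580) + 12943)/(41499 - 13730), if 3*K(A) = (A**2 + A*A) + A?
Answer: 161768603/27769 ≈ 5825.5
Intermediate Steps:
K(A) = A/3 + 2*A**2/3 (K(A) = ((A**2 + A*A) + A)/3 = ((A**2 + A**2) + A)/3 = (2*A**2 + A)/3 = (A + 2*A**2)/3 = A/3 + 2*A**2/3)
((K(-5) + 8675)*(21194 - 2580) + 12943)/(41499 - 13730) = (((1/3)*(-5)*(1 + 2*(-5)) + 8675)*(21194 - 2580) + 12943)/(41499 - 13730) = (((1/3)*(-5)*(1 - 10) + 8675)*18614 + 12943)/27769 = (((1/3)*(-5)*(-9) + 8675)*18614 + 12943)*(1/27769) = ((15 + 8675)*18614 + 12943)*(1/27769) = (8690*18614 + 12943)*(1/27769) = (161755660 + 12943)*(1/27769) = 161768603*(1/27769) = 161768603/27769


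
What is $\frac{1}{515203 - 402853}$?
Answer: $\frac{1}{112350} \approx 8.9008 \cdot 10^{-6}$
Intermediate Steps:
$\frac{1}{515203 - 402853} = \frac{1}{112350}$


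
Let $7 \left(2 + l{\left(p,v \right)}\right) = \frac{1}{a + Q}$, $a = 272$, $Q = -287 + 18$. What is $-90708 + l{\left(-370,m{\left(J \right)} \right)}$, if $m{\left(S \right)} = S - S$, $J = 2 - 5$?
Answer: $- \frac{1904909}{21} \approx -90710.0$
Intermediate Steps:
$Q = -269$
$J = -3$
$m{\left(S \right)} = 0$
$l{\left(p,v \right)} = - \frac{41}{21}$ ($l{\left(p,v \right)} = -2 + \frac{1}{7 \left(272 - 269\right)} = -2 + \frac{1}{7 \cdot 3} = -2 + \frac{1}{7} \cdot \frac{1}{3} = -2 + \frac{1}{21} = - \frac{41}{21}$)
$-90708 + l{\left(-370,m{\left(J \right)} \right)} = -90708 - \frac{41}{21} = - \frac{1904909}{21}$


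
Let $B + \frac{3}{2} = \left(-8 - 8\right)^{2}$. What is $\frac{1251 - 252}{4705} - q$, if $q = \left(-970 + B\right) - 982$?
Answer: $\frac{15975473}{9410} \approx 1697.7$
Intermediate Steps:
$B = \frac{509}{2}$ ($B = - \frac{3}{2} + \left(-8 - 8\right)^{2} = - \frac{3}{2} + \left(-16\right)^{2} = - \frac{3}{2} + 256 = \frac{509}{2} \approx 254.5$)
$q = - \frac{3395}{2}$ ($q = \left(-970 + \frac{509}{2}\right) - 982 = - \frac{1431}{2} - 982 = - \frac{3395}{2} \approx -1697.5$)
$\frac{1251 - 252}{4705} - q = \frac{1251 - 252}{4705} - - \frac{3395}{2} = \left(1251 - 252\right) \frac{1}{4705} + \frac{3395}{2} = 999 \cdot \frac{1}{4705} + \frac{3395}{2} = \frac{999}{4705} + \frac{3395}{2} = \frac{15975473}{9410}$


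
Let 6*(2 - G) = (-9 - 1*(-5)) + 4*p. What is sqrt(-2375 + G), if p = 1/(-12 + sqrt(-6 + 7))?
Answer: I*sqrt(287045)/11 ≈ 48.706*I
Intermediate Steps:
p = -1/11 (p = 1/(-12 + sqrt(1)) = 1/(-12 + 1) = 1/(-11) = -1/11 ≈ -0.090909)
G = 30/11 (G = 2 - ((-9 - 1*(-5)) + 4*(-1/11))/6 = 2 - ((-9 + 5) - 4/11)/6 = 2 - (-4 - 4/11)/6 = 2 - 1/6*(-48/11) = 2 + 8/11 = 30/11 ≈ 2.7273)
sqrt(-2375 + G) = sqrt(-2375 + 30/11) = sqrt(-26095/11) = I*sqrt(287045)/11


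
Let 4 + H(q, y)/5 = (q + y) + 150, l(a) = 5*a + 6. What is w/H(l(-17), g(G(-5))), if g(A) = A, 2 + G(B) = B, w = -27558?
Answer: -4593/50 ≈ -91.860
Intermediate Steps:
G(B) = -2 + B
l(a) = 6 + 5*a
H(q, y) = 730 + 5*q + 5*y (H(q, y) = -20 + 5*((q + y) + 150) = -20 + 5*(150 + q + y) = -20 + (750 + 5*q + 5*y) = 730 + 5*q + 5*y)
w/H(l(-17), g(G(-5))) = -27558/(730 + 5*(6 + 5*(-17)) + 5*(-2 - 5)) = -27558/(730 + 5*(6 - 85) + 5*(-7)) = -27558/(730 + 5*(-79) - 35) = -27558/(730 - 395 - 35) = -27558/300 = -27558*1/300 = -4593/50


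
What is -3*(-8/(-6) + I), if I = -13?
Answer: 35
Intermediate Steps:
-3*(-8/(-6) + I) = -3*(-8/(-6) - 13) = -3*(-8*(-⅙) - 13) = -3*(4/3 - 13) = -3*(-35/3) = 35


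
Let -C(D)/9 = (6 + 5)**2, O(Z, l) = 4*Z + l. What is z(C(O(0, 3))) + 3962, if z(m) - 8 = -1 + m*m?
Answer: 1189890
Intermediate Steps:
O(Z, l) = l + 4*Z
C(D) = -1089 (C(D) = -9*(6 + 5)**2 = -9*11**2 = -9*121 = -1089)
z(m) = 7 + m**2 (z(m) = 8 + (-1 + m*m) = 8 + (-1 + m**2) = 7 + m**2)
z(C(O(0, 3))) + 3962 = (7 + (-1089)**2) + 3962 = (7 + 1185921) + 3962 = 1185928 + 3962 = 1189890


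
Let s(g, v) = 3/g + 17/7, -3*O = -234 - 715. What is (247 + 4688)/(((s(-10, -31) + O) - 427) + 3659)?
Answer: 1036350/745597 ≈ 1.3900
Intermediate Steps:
O = 949/3 (O = -(-234 - 715)/3 = -⅓*(-949) = 949/3 ≈ 316.33)
s(g, v) = 17/7 + 3/g (s(g, v) = 3/g + 17*(⅐) = 3/g + 17/7 = 17/7 + 3/g)
(247 + 4688)/(((s(-10, -31) + O) - 427) + 3659) = (247 + 4688)/((((17/7 + 3/(-10)) + 949/3) - 427) + 3659) = 4935/((((17/7 + 3*(-⅒)) + 949/3) - 427) + 3659) = 4935/((((17/7 - 3/10) + 949/3) - 427) + 3659) = 4935/(((149/70 + 949/3) - 427) + 3659) = 4935/((66877/210 - 427) + 3659) = 4935/(-22793/210 + 3659) = 4935/(745597/210) = 4935*(210/745597) = 1036350/745597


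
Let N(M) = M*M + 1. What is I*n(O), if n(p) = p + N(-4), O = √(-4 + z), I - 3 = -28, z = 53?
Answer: -600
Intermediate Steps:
I = -25 (I = 3 - 28 = -25)
N(M) = 1 + M² (N(M) = M² + 1 = 1 + M²)
O = 7 (O = √(-4 + 53) = √49 = 7)
n(p) = 17 + p (n(p) = p + (1 + (-4)²) = p + (1 + 16) = p + 17 = 17 + p)
I*n(O) = -25*(17 + 7) = -25*24 = -600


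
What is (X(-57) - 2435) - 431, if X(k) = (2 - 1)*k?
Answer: -2923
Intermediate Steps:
X(k) = k (X(k) = 1*k = k)
(X(-57) - 2435) - 431 = (-57 - 2435) - 431 = -2492 - 431 = -2923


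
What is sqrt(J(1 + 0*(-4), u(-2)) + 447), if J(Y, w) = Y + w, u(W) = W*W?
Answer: 2*sqrt(113) ≈ 21.260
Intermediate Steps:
u(W) = W**2
sqrt(J(1 + 0*(-4), u(-2)) + 447) = sqrt(((1 + 0*(-4)) + (-2)**2) + 447) = sqrt(((1 + 0) + 4) + 447) = sqrt((1 + 4) + 447) = sqrt(5 + 447) = sqrt(452) = 2*sqrt(113)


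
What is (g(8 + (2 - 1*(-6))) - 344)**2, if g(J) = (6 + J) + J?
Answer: 93636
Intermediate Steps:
g(J) = 6 + 2*J
(g(8 + (2 - 1*(-6))) - 344)**2 = ((6 + 2*(8 + (2 - 1*(-6)))) - 344)**2 = ((6 + 2*(8 + (2 + 6))) - 344)**2 = ((6 + 2*(8 + 8)) - 344)**2 = ((6 + 2*16) - 344)**2 = ((6 + 32) - 344)**2 = (38 - 344)**2 = (-306)**2 = 93636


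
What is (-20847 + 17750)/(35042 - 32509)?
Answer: -3097/2533 ≈ -1.2227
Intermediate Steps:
(-20847 + 17750)/(35042 - 32509) = -3097/2533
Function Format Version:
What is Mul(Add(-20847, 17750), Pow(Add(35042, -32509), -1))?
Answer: Rational(-3097, 2533) ≈ -1.2227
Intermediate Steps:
Mul(Add(-20847, 17750), Pow(Add(35042, -32509), -1)) = Mul(-3097, Pow(2533, -1)) = Mul(-3097, Rational(1, 2533)) = Rational(-3097, 2533)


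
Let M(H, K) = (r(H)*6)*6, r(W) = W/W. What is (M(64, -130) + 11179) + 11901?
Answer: 23116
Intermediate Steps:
r(W) = 1
M(H, K) = 36 (M(H, K) = (1*6)*6 = 6*6 = 36)
(M(64, -130) + 11179) + 11901 = (36 + 11179) + 11901 = 11215 + 11901 = 23116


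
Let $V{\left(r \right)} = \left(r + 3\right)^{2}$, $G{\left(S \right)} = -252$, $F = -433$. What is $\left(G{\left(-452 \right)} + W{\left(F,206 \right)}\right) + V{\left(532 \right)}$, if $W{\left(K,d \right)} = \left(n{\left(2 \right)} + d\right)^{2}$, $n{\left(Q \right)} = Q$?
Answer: $329237$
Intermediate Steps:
$W{\left(K,d \right)} = \left(2 + d\right)^{2}$
$V{\left(r \right)} = \left(3 + r\right)^{2}$
$\left(G{\left(-452 \right)} + W{\left(F,206 \right)}\right) + V{\left(532 \right)} = \left(-252 + \left(2 + 206\right)^{2}\right) + \left(3 + 532\right)^{2} = \left(-252 + 208^{2}\right) + 535^{2} = \left(-252 + 43264\right) + 286225 = 43012 + 286225 = 329237$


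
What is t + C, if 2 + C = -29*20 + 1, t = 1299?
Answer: 718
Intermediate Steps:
C = -581 (C = -2 + (-29*20 + 1) = -2 + (-580 + 1) = -2 - 579 = -581)
t + C = 1299 - 581 = 718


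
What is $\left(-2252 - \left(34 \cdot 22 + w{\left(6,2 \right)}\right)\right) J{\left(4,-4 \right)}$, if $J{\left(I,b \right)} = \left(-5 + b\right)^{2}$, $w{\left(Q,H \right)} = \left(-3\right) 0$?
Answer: $-243000$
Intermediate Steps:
$w{\left(Q,H \right)} = 0$
$\left(-2252 - \left(34 \cdot 22 + w{\left(6,2 \right)}\right)\right) J{\left(4,-4 \right)} = \left(-2252 - \left(34 \cdot 22 + 0\right)\right) \left(-5 - 4\right)^{2} = \left(-2252 - \left(748 + 0\right)\right) \left(-9\right)^{2} = \left(-2252 - 748\right) 81 = \left(-3000\right) 81 = -243000$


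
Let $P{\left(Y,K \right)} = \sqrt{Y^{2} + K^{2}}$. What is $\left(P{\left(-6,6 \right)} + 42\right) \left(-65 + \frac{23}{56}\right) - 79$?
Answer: $- \frac{11167}{4} - \frac{10851 \sqrt{2}}{28} \approx -3339.8$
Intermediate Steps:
$P{\left(Y,K \right)} = \sqrt{K^{2} + Y^{2}}$
$\left(P{\left(-6,6 \right)} + 42\right) \left(-65 + \frac{23}{56}\right) - 79 = \left(\sqrt{6^{2} + \left(-6\right)^{2}} + 42\right) \left(-65 + \frac{23}{56}\right) - 79 = \left(\sqrt{36 + 36} + 42\right) \left(-65 + 23 \cdot \frac{1}{56}\right) - 79 = \left(\sqrt{72} + 42\right) \left(-65 + \frac{23}{56}\right) - 79 = \left(6 \sqrt{2} + 42\right) \left(- \frac{3617}{56}\right) - 79 = \left(42 + 6 \sqrt{2}\right) \left(- \frac{3617}{56}\right) - 79 = \left(- \frac{10851}{4} - \frac{10851 \sqrt{2}}{28}\right) - 79 = - \frac{11167}{4} - \frac{10851 \sqrt{2}}{28}$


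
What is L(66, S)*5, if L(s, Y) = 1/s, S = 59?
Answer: 5/66 ≈ 0.075758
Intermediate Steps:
L(66, S)*5 = 5/66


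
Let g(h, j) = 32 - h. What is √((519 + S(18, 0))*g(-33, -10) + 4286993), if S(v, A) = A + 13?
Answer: √4321573 ≈ 2078.8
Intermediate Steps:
S(v, A) = 13 + A
√((519 + S(18, 0))*g(-33, -10) + 4286993) = √((519 + (13 + 0))*(32 - 1*(-33)) + 4286993) = √((519 + 13)*(32 + 33) + 4286993) = √(532*65 + 4286993) = √(34580 + 4286993) = √4321573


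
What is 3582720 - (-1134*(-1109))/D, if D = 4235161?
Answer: 2167627822902/605023 ≈ 3.5827e+6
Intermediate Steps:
3582720 - (-1134*(-1109))/D = 3582720 - (-1134*(-1109))/4235161 = 3582720 - 1257606/4235161 = 3582720 - 1*179658/605023 = 3582720 - 179658/605023 = 2167627822902/605023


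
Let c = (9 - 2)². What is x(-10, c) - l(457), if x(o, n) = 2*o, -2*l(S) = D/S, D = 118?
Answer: -9081/457 ≈ -19.871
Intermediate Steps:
l(S) = -59/S
c = 49 (c = 7² = 49)
x(-10, c) - l(457) = 2*(-10) - (-59)/457 = -20 - (-59)/457 = -20 - 1*(-59/457) = -20 + 59/457 = -9081/457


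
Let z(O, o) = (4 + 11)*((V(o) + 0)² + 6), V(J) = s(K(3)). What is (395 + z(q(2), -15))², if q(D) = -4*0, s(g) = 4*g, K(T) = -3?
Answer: 6996025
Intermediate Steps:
V(J) = -12 (V(J) = 4*(-3) = -12)
q(D) = 0
z(O, o) = 2250 (z(O, o) = (4 + 11)*((-12 + 0)² + 6) = 15*((-12)² + 6) = 15*(144 + 6) = 15*150 = 2250)
(395 + z(q(2), -15))² = (395 + 2250)² = 2645² = 6996025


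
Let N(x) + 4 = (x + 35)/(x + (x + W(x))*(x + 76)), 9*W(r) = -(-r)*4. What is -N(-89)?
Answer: 28723/7120 ≈ 4.0341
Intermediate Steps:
W(r) = 4*r/9 (W(r) = (-(-r)*4)/9 = (-(-4)*r)/9 = (4*r)/9 = 4*r/9)
N(x) = -4 + (35 + x)/(x + 13*x*(76 + x)/9) (N(x) = -4 + (x + 35)/(x + (x + 4*x/9)*(x + 76)) = -4 + (35 + x)/(x + (13*x/9)*(76 + x)) = -4 + (35 + x)/(x + 13*x*(76 + x)/9))
-N(-89) = -(315 - 3979*(-89) - 52*(-89)**2)/((-89)*(997 + 13*(-89))) = -(-1)*(315 + 354131 - 52*7921)/(89*(997 - 1157)) = -(-1)*(315 + 354131 - 411892)/(89*(-160)) = -(-1)*(-1)*(-57446)/(89*160) = -1*(-28723/7120) = 28723/7120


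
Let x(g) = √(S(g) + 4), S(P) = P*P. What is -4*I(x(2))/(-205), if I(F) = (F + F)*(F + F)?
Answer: 128/205 ≈ 0.62439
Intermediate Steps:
S(P) = P²
x(g) = √(4 + g²) (x(g) = √(g² + 4) = √(4 + g²))
I(F) = 4*F² (I(F) = (2*F)*(2*F) = 4*F²)
-4*I(x(2))/(-205) = -4*4*(√(4 + 2²))²/(-205) = -4*4*(√(4 + 4))²*(-1)/205 = -4*4*(√8)²*(-1)/205 = -4*4*(2*√2)²*(-1)/205 = -4*4*8*(-1)/205 = -128*(-1)/205 = -4*(-32/205) = 128/205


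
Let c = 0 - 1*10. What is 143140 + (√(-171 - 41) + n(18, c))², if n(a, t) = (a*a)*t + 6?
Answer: 10601684 - 12936*I*√53 ≈ 1.0602e+7 - 94176.0*I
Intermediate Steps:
c = -10 (c = 0 - 10 = -10)
n(a, t) = 6 + t*a² (n(a, t) = a²*t + 6 = t*a² + 6 = 6 + t*a²)
143140 + (√(-171 - 41) + n(18, c))² = 143140 + (√(-171 - 41) + (6 - 10*18²))² = 143140 + (√(-212) + (6 - 10*324))² = 143140 + (2*I*√53 + (6 - 3240))² = 143140 + (2*I*√53 - 3234)² = 143140 + (-3234 + 2*I*√53)²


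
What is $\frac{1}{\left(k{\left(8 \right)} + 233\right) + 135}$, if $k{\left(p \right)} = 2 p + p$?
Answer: $\frac{1}{392} \approx 0.002551$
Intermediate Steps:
$k{\left(p \right)} = 3 p$
$\frac{1}{\left(k{\left(8 \right)} + 233\right) + 135} = \frac{1}{\left(3 \cdot 8 + 233\right) + 135} = \frac{1}{\left(24 + 233\right) + 135} = \frac{1}{257 + 135} = \frac{1}{392}$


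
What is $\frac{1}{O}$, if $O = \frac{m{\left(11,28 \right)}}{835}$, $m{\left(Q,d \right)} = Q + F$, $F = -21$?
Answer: $- \frac{167}{2} \approx -83.5$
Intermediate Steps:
$m{\left(Q,d \right)} = -21 + Q$ ($m{\left(Q,d \right)} = Q - 21 = -21 + Q$)
$O = - \frac{2}{167}$ ($O = \frac{-21 + 11}{835} = \left(-10\right) \frac{1}{835} = - \frac{2}{167} \approx -0.011976$)
$\frac{1}{O} = \frac{1}{- \frac{2}{167}} = - \frac{167}{2}$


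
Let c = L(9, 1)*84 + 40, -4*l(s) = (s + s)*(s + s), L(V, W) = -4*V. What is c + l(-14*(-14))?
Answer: -41400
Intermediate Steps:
l(s) = -s² (l(s) = -(s + s)*(s + s)/4 = -2*s*2*s/4 = -s²)
c = -2984 (c = -4*9*84 + 40 = -36*84 + 40 = -3024 + 40 = -2984)
c + l(-14*(-14)) = -2984 - (-14*(-14))² = -2984 - 1*196² = -2984 - 1*38416 = -2984 - 38416 = -41400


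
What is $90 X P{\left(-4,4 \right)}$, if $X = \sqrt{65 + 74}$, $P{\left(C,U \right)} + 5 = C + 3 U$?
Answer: $270 \sqrt{139} \approx 3183.3$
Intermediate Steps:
$P{\left(C,U \right)} = -5 + C + 3 U$ ($P{\left(C,U \right)} = -5 + \left(C + 3 U\right) = -5 + C + 3 U$)
$X = \sqrt{139} \approx 11.79$
$90 X P{\left(-4,4 \right)} = 90 \sqrt{139} \left(-5 - 4 + 3 \cdot 4\right) = 90 \sqrt{139} \left(-5 - 4 + 12\right) = 90 \sqrt{139} \cdot 3 = 90 \cdot 3 \sqrt{139} = 270 \sqrt{139}$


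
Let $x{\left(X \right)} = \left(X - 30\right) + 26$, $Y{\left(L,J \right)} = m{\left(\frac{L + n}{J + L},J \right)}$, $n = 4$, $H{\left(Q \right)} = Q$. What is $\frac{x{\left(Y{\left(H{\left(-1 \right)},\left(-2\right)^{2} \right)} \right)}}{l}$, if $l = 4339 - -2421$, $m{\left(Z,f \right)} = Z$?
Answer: $- \frac{3}{6760} \approx -0.00044379$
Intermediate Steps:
$Y{\left(L,J \right)} = \frac{4 + L}{J + L}$ ($Y{\left(L,J \right)} = \frac{L + 4}{J + L} = \frac{4 + L}{J + L}$)
$l = 6760$ ($l = 4339 + 2421 = 6760$)
$x{\left(X \right)} = -4 + X$ ($x{\left(X \right)} = \left(-30 + X\right) + 26 = -4 + X$)
$\frac{x{\left(Y{\left(H{\left(-1 \right)},\left(-2\right)^{2} \right)} \right)}}{l} = \frac{-4 + \frac{4 - 1}{\left(-2\right)^{2} - 1}}{6760} = \left(-4 + \frac{1}{4 - 1} \cdot 3\right) \frac{1}{6760} = \left(-4 + \frac{1}{3} \cdot 3\right) \frac{1}{6760} = \left(-4 + 1\right) \frac{1}{6760} = \left(-3\right) \frac{1}{6760} = - \frac{3}{6760}$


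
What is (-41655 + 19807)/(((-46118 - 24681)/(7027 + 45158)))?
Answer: 1140137880/70799 ≈ 16104.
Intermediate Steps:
(-41655 + 19807)/(((-46118 - 24681)/(7027 + 45158))) = -21848/((-70799/52185)) = -21848/((-70799*1/52185)) = -21848/(-70799/52185) = -21848*(-52185/70799) = 1140137880/70799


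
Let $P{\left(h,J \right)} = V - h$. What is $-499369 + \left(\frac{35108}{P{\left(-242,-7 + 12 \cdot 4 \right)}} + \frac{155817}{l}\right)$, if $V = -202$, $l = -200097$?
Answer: $- \frac{36943247953}{74110} \approx -4.9849 \cdot 10^{5}$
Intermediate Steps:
$P{\left(h,J \right)} = -202 - h$
$-499369 + \left(\frac{35108}{P{\left(-242,-7 + 12 \cdot 4 \right)}} + \frac{155817}{l}\right) = -499369 + \left(\frac{35108}{-202 - -242} + \frac{155817}{-200097}\right) = -499369 + \left(\frac{35108}{-202 + 242} + 155817 \left(- \frac{1}{200097}\right)\right) = -499369 - \left(\frac{5771}{7411} - \frac{35108}{40}\right) = -499369 + \left(35108 \cdot \frac{1}{40} - \frac{5771}{7411}\right) = -499369 + \left(\frac{8777}{10} - \frac{5771}{7411}\right) = -499369 + \frac{64988637}{74110} = - \frac{36943247953}{74110}$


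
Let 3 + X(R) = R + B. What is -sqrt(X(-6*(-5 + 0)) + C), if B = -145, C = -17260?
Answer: -I*sqrt(17378) ≈ -131.83*I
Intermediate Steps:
X(R) = -148 + R (X(R) = -3 + (R - 145) = -3 + (-145 + R) = -148 + R)
-sqrt(X(-6*(-5 + 0)) + C) = -sqrt((-148 - 6*(-5 + 0)) - 17260) = -sqrt((-148 - 6*(-5)) - 17260) = -sqrt((-148 + 30) - 17260) = -sqrt(-118 - 17260) = -sqrt(-17378) = -I*sqrt(17378)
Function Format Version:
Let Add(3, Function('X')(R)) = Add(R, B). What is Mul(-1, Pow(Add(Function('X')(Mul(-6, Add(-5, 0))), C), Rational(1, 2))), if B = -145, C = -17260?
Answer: Mul(-1, I, Pow(17378, Rational(1, 2))) ≈ Mul(-131.83, I)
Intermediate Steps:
Function('X')(R) = Add(-148, R) (Function('X')(R) = Add(-3, Add(R, -145)) = Add(-3, Add(-145, R)) = Add(-148, R))
Mul(-1, Pow(Add(Function('X')(Mul(-6, Add(-5, 0))), C), Rational(1, 2))) = Mul(-1, Pow(Add(Add(-148, Mul(-6, Add(-5, 0))), -17260), Rational(1, 2))) = Mul(-1, Pow(Add(Add(-148, Mul(-6, -5)), -17260), Rational(1, 2))) = Mul(-1, Pow(Add(Add(-148, 30), -17260), Rational(1, 2))) = Mul(-1, Pow(Add(-118, -17260), Rational(1, 2))) = Mul(-1, Pow(-17378, Rational(1, 2))) = Mul(-1, Mul(I, Pow(17378, Rational(1, 2)))) = Mul(-1, I, Pow(17378, Rational(1, 2)))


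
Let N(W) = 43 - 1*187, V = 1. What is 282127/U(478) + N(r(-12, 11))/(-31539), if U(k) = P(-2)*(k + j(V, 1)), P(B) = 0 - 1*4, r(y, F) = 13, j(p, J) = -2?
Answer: -2965909759/20016752 ≈ -148.17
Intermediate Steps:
P(B) = -4 (P(B) = 0 - 4 = -4)
U(k) = 8 - 4*k (U(k) = -4*(k - 2) = -4*(-2 + k) = 8 - 4*k)
N(W) = -144 (N(W) = 43 - 187 = -144)
282127/U(478) + N(r(-12, 11))/(-31539) = 282127/(8 - 4*478) - 144/(-31539) = 282127/(8 - 1912) - 144*(-1/31539) = 282127/(-1904) + 48/10513 = 282127*(-1/1904) + 48/10513 = -282127/1904 + 48/10513 = -2965909759/20016752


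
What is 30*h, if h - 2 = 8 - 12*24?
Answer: -8340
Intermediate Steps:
h = -278 (h = 2 + (8 - 12*24) = 2 + (8 - 288) = 2 - 280 = -278)
30*h = 30*(-278) = -8340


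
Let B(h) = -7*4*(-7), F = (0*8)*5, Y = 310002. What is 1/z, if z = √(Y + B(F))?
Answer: √310198/310198 ≈ 0.0017955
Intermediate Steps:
F = 0 (F = 0*5 = 0)
B(h) = 196 (B(h) = -28*(-7) = 196)
z = √310198 (z = √(310002 + 196) = √310198 ≈ 556.95)
1/z = 1/(√310198) = √310198/310198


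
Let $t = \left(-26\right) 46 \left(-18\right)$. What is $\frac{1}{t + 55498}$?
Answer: $\frac{1}{77026} \approx 1.2983 \cdot 10^{-5}$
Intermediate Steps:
$t = 21528$ ($t = \left(-1196\right) \left(-18\right) = 21528$)
$\frac{1}{t + 55498} = \frac{1}{21528 + 55498} = \frac{1}{77026}$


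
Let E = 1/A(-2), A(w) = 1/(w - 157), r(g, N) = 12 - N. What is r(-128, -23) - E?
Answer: 194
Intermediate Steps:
A(w) = 1/(-157 + w)
E = -159 (E = 1/(1/(-157 - 2)) = 1/(1/(-159)) = 1/(-1/159) = -159)
r(-128, -23) - E = (12 - 1*(-23)) - 1*(-159) = (12 + 23) + 159 = 35 + 159 = 194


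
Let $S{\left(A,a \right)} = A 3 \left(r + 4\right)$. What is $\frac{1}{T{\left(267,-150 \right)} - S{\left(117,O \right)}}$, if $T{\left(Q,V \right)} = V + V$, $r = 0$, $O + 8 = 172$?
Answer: $- \frac{1}{1704} \approx -0.00058685$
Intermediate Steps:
$O = 164$ ($O = -8 + 172 = 164$)
$T{\left(Q,V \right)} = 2 V$
$S{\left(A,a \right)} = 12 A$ ($S{\left(A,a \right)} = A 3 \left(0 + 4\right) = A 3 \cdot 4 = A 12 = 12 A$)
$\frac{1}{T{\left(267,-150 \right)} - S{\left(117,O \right)}} = \frac{1}{2 \left(-150\right) - 12 \cdot 117} = \frac{1}{-300 - 1404} = \frac{1}{-1704} = - \frac{1}{1704}$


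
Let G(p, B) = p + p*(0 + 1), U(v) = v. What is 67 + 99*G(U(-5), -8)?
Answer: -923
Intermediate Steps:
G(p, B) = 2*p (G(p, B) = p + p*1 = p + p = 2*p)
67 + 99*G(U(-5), -8) = 67 + 99*(2*(-5)) = 67 + 99*(-10) = 67 - 990 = -923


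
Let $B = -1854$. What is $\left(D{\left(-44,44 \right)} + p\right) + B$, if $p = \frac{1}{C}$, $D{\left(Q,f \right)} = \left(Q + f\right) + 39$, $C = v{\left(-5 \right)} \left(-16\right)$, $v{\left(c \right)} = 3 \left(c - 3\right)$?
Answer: $- \frac{696959}{384} \approx -1815.0$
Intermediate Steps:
$v{\left(c \right)} = -9 + 3 c$ ($v{\left(c \right)} = 3 \left(-3 + c\right) = -9 + 3 c$)
$C = 384$ ($C = \left(-9 + 3 \left(-5\right)\right) \left(-16\right) = \left(-9 - 15\right) \left(-16\right) = \left(-24\right) \left(-16\right) = 384$)
$D{\left(Q,f \right)} = 39 + Q + f$
$p = \frac{1}{384} \approx 0.0026042$
$\left(D{\left(-44,44 \right)} + p\right) + B = \left(\left(39 - 44 + 44\right) + \frac{1}{384}\right) - 1854 = \left(39 + \frac{1}{384}\right) - 1854 = \frac{14977}{384} - 1854 = - \frac{696959}{384}$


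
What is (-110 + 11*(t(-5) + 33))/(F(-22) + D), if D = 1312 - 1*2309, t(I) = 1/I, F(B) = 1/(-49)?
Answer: -30723/122135 ≈ -0.25155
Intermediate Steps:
F(B) = -1/49
D = -997 (D = 1312 - 2309 = -997)
(-110 + 11*(t(-5) + 33))/(F(-22) + D) = (-110 + 11*(1/(-5) + 33))/(-1/49 - 997) = (-110 + 11*(-⅕ + 33))/(-48854/49) = (-110 + 11*(164/5))*(-49/48854) = (-110 + 1804/5)*(-49/48854) = (1254/5)*(-49/48854) = -30723/122135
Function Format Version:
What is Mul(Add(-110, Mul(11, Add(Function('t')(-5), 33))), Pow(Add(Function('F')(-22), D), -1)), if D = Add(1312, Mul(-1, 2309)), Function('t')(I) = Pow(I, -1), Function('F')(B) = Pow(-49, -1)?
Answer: Rational(-30723, 122135) ≈ -0.25155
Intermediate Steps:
Function('F')(B) = Rational(-1, 49)
D = -997 (D = Add(1312, -2309) = -997)
Mul(Add(-110, Mul(11, Add(Function('t')(-5), 33))), Pow(Add(Function('F')(-22), D), -1)) = Mul(Add(-110, Mul(11, Add(Pow(-5, -1), 33))), Pow(Add(Rational(-1, 49), -997), -1)) = Mul(Add(-110, Mul(11, Add(Rational(-1, 5), 33))), Pow(Rational(-48854, 49), -1)) = Mul(Add(-110, Mul(11, Rational(164, 5))), Rational(-49, 48854)) = Mul(Add(-110, Rational(1804, 5)), Rational(-49, 48854)) = Mul(Rational(1254, 5), Rational(-49, 48854)) = Rational(-30723, 122135)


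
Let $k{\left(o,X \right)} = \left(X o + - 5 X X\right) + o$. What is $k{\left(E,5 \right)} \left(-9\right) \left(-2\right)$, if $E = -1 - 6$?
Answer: $-3006$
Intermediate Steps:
$E = -7$ ($E = -1 - 6 = -7$)
$k{\left(o,X \right)} = o - 5 X^{2} + X o$ ($k{\left(o,X \right)} = \left(X o - 5 X^{2}\right) + o = \left(- 5 X^{2} + X o\right) + o = o - 5 X^{2} + X o$)
$k{\left(E,5 \right)} \left(-9\right) \left(-2\right) = \left(-7 - 5 \cdot 5^{2} + 5 \left(-7\right)\right) \left(-9\right) \left(-2\right) = \left(-7 - 125 - 35\right) \left(-9\right) \left(-2\right) = \left(-167\right) \left(-9\right) \left(-2\right) = 1503 \left(-2\right) = -3006$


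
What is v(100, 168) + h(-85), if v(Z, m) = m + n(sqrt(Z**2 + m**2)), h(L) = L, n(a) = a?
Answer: 83 + 4*sqrt(2389) ≈ 278.51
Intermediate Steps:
v(Z, m) = m + sqrt(Z**2 + m**2)
v(100, 168) + h(-85) = (168 + sqrt(100**2 + 168**2)) - 85 = (168 + sqrt(10000 + 28224)) - 85 = (168 + sqrt(38224)) - 85 = (168 + 4*sqrt(2389)) - 85 = 83 + 4*sqrt(2389)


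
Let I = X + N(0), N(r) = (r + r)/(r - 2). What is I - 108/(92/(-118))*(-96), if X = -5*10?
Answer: -307006/23 ≈ -13348.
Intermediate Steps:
N(r) = 2*r/(-2 + r) (N(r) = (2*r)/(-2 + r) = 2*r/(-2 + r))
X = -50
I = -50 (I = -50 + 2*0/(-2 + 0) = -50 + 2*0/(-2) = -50 + 2*0*(-½) = -50 + 0 = -50)
I - 108/(92/(-118))*(-96) = -50 - 108/(92/(-118))*(-96) = -50 - 108/(92*(-1/118))*(-96) = -50 - 108/(-46/59)*(-96) = -50 - 108*(-59/46)*(-96) = -50 + (3186/23)*(-96) = -50 - 305856/23 = -307006/23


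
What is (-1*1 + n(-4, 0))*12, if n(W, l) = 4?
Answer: 36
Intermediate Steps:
(-1*1 + n(-4, 0))*12 = (-1*1 + 4)*12 = (-1 + 4)*12 = 3*12 = 36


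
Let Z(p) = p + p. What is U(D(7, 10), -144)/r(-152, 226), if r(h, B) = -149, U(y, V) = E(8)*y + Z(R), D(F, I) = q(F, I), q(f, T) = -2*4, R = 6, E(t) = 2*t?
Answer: 116/149 ≈ 0.77852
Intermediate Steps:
q(f, T) = -8
D(F, I) = -8
Z(p) = 2*p
U(y, V) = 12 + 16*y (U(y, V) = (2*8)*y + 2*6 = 16*y + 12 = 12 + 16*y)
U(D(7, 10), -144)/r(-152, 226) = (12 + 16*(-8))/(-149) = (12 - 128)*(-1/149) = -116*(-1/149) = 116/149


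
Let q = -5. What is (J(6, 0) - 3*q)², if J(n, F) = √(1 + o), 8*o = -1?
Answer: (60 + √14)²/16 ≈ 253.94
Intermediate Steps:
o = -⅛ (o = (⅛)*(-1) = -⅛ ≈ -0.12500)
J(n, F) = √14/4 (J(n, F) = √(1 - ⅛) = √(7/8) = √14/4)
(J(6, 0) - 3*q)² = (√14/4 - 3*(-5))² = (√14/4 + 15)² = (15 + √14/4)²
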